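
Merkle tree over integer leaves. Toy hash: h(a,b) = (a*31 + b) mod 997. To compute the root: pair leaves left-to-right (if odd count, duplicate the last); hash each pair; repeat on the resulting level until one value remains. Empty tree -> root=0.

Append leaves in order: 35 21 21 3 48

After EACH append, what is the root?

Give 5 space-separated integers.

After append 35 (leaves=[35]):
  L0: [35]
  root=35
After append 21 (leaves=[35, 21]):
  L0: [35, 21]
  L1: h(35,21)=(35*31+21)%997=109 -> [109]
  root=109
After append 21 (leaves=[35, 21, 21]):
  L0: [35, 21, 21]
  L1: h(35,21)=(35*31+21)%997=109 h(21,21)=(21*31+21)%997=672 -> [109, 672]
  L2: h(109,672)=(109*31+672)%997=63 -> [63]
  root=63
After append 3 (leaves=[35, 21, 21, 3]):
  L0: [35, 21, 21, 3]
  L1: h(35,21)=(35*31+21)%997=109 h(21,3)=(21*31+3)%997=654 -> [109, 654]
  L2: h(109,654)=(109*31+654)%997=45 -> [45]
  root=45
After append 48 (leaves=[35, 21, 21, 3, 48]):
  L0: [35, 21, 21, 3, 48]
  L1: h(35,21)=(35*31+21)%997=109 h(21,3)=(21*31+3)%997=654 h(48,48)=(48*31+48)%997=539 -> [109, 654, 539]
  L2: h(109,654)=(109*31+654)%997=45 h(539,539)=(539*31+539)%997=299 -> [45, 299]
  L3: h(45,299)=(45*31+299)%997=697 -> [697]
  root=697

Answer: 35 109 63 45 697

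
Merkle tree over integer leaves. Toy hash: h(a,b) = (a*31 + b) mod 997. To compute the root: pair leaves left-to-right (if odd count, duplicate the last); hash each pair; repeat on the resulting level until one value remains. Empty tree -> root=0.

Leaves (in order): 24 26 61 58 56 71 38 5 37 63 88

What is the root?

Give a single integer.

L0: [24, 26, 61, 58, 56, 71, 38, 5, 37, 63, 88]
L1: h(24,26)=(24*31+26)%997=770 h(61,58)=(61*31+58)%997=952 h(56,71)=(56*31+71)%997=810 h(38,5)=(38*31+5)%997=186 h(37,63)=(37*31+63)%997=213 h(88,88)=(88*31+88)%997=822 -> [770, 952, 810, 186, 213, 822]
L2: h(770,952)=(770*31+952)%997=894 h(810,186)=(810*31+186)%997=371 h(213,822)=(213*31+822)%997=446 -> [894, 371, 446]
L3: h(894,371)=(894*31+371)%997=169 h(446,446)=(446*31+446)%997=314 -> [169, 314]
L4: h(169,314)=(169*31+314)%997=568 -> [568]

Answer: 568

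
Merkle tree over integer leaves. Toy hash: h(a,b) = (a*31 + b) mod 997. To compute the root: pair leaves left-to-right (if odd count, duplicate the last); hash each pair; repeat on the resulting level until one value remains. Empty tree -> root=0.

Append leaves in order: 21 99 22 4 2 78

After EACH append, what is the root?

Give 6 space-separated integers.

After append 21 (leaves=[21]):
  L0: [21]
  root=21
After append 99 (leaves=[21, 99]):
  L0: [21, 99]
  L1: h(21,99)=(21*31+99)%997=750 -> [750]
  root=750
After append 22 (leaves=[21, 99, 22]):
  L0: [21, 99, 22]
  L1: h(21,99)=(21*31+99)%997=750 h(22,22)=(22*31+22)%997=704 -> [750, 704]
  L2: h(750,704)=(750*31+704)%997=26 -> [26]
  root=26
After append 4 (leaves=[21, 99, 22, 4]):
  L0: [21, 99, 22, 4]
  L1: h(21,99)=(21*31+99)%997=750 h(22,4)=(22*31+4)%997=686 -> [750, 686]
  L2: h(750,686)=(750*31+686)%997=8 -> [8]
  root=8
After append 2 (leaves=[21, 99, 22, 4, 2]):
  L0: [21, 99, 22, 4, 2]
  L1: h(21,99)=(21*31+99)%997=750 h(22,4)=(22*31+4)%997=686 h(2,2)=(2*31+2)%997=64 -> [750, 686, 64]
  L2: h(750,686)=(750*31+686)%997=8 h(64,64)=(64*31+64)%997=54 -> [8, 54]
  L3: h(8,54)=(8*31+54)%997=302 -> [302]
  root=302
After append 78 (leaves=[21, 99, 22, 4, 2, 78]):
  L0: [21, 99, 22, 4, 2, 78]
  L1: h(21,99)=(21*31+99)%997=750 h(22,4)=(22*31+4)%997=686 h(2,78)=(2*31+78)%997=140 -> [750, 686, 140]
  L2: h(750,686)=(750*31+686)%997=8 h(140,140)=(140*31+140)%997=492 -> [8, 492]
  L3: h(8,492)=(8*31+492)%997=740 -> [740]
  root=740

Answer: 21 750 26 8 302 740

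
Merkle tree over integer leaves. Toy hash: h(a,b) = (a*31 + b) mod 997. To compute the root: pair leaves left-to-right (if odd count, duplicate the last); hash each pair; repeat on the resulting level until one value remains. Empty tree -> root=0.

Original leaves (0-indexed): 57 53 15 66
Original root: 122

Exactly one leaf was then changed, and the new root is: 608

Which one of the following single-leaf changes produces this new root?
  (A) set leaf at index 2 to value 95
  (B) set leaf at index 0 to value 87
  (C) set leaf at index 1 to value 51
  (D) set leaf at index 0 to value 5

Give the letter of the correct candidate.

Answer: A

Derivation:
Original leaves: [57, 53, 15, 66]
Target new root: 608
Try each candidate change and compute the resulting root:
Candidate A: set leaf[2] = 95 -> leaves = [57, 53, 95, 66]
  L0: [57, 53, 95, 66]
  L1: h(57,53)=(57*31+53)%997=823 h(95,66)=(95*31+66)%997=20 -> [823, 20]
  L2: h(823,20)=(823*31+20)%997=608 -> [608]
  root = 608 == target 608  ** MATCH **
Candidate B: set leaf[0] = 87 -> leaves = [87, 53, 15, 66]
  L0: [87, 53, 15, 66]
  L1: h(87,53)=(87*31+53)%997=756 h(15,66)=(15*31+66)%997=531 -> [756, 531]
  L2: h(756,531)=(756*31+531)%997=39 -> [39]
  root = 39 != target 608
Candidate C: set leaf[1] = 51 -> leaves = [57, 51, 15, 66]
  L0: [57, 51, 15, 66]
  L1: h(57,51)=(57*31+51)%997=821 h(15,66)=(15*31+66)%997=531 -> [821, 531]
  L2: h(821,531)=(821*31+531)%997=60 -> [60]
  root = 60 != target 608
Candidate D: set leaf[0] = 5 -> leaves = [5, 53, 15, 66]
  L0: [5, 53, 15, 66]
  L1: h(5,53)=(5*31+53)%997=208 h(15,66)=(15*31+66)%997=531 -> [208, 531]
  L2: h(208,531)=(208*31+531)%997=0 -> [0]
  root = 0 != target 608
Candidate A produces the target root.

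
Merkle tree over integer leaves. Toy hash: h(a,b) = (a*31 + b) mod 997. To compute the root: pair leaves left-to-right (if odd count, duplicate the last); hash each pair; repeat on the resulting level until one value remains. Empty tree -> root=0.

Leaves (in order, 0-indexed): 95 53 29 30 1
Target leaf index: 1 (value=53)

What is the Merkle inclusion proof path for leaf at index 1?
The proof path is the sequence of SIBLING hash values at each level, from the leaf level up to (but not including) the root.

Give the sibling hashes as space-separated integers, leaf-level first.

Answer: 95 929 27

Derivation:
L0 (leaves): [95, 53, 29, 30, 1], target index=1
L1: h(95,53)=(95*31+53)%997=7 [pair 0] h(29,30)=(29*31+30)%997=929 [pair 1] h(1,1)=(1*31+1)%997=32 [pair 2] -> [7, 929, 32]
  Sibling for proof at L0: 95
L2: h(7,929)=(7*31+929)%997=149 [pair 0] h(32,32)=(32*31+32)%997=27 [pair 1] -> [149, 27]
  Sibling for proof at L1: 929
L3: h(149,27)=(149*31+27)%997=658 [pair 0] -> [658]
  Sibling for proof at L2: 27
Root: 658
Proof path (sibling hashes from leaf to root): [95, 929, 27]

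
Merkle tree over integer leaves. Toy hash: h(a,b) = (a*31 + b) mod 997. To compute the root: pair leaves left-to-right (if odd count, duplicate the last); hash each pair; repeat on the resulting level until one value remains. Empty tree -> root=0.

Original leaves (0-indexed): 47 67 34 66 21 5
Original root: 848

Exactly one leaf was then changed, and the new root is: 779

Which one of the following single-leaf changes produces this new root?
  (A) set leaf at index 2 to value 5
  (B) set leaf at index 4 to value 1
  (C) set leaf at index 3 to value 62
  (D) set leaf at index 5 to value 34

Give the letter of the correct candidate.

Answer: D

Derivation:
Original leaves: [47, 67, 34, 66, 21, 5]
Target new root: 779
Try each candidate change and compute the resulting root:
Candidate A: set leaf[2] = 5 -> leaves = [47, 67, 5, 66, 21, 5]
  L0: [47, 67, 5, 66, 21, 5]
  L1: h(47,67)=(47*31+67)%997=527 h(5,66)=(5*31+66)%997=221 h(21,5)=(21*31+5)%997=656 -> [527, 221, 656]
  L2: h(527,221)=(527*31+221)%997=606 h(656,656)=(656*31+656)%997=55 -> [606, 55]
  L3: h(606,55)=(606*31+55)%997=895 -> [895]
  root = 895 != target 779
Candidate B: set leaf[4] = 1 -> leaves = [47, 67, 34, 66, 1, 5]
  L0: [47, 67, 34, 66, 1, 5]
  L1: h(47,67)=(47*31+67)%997=527 h(34,66)=(34*31+66)%997=123 h(1,5)=(1*31+5)%997=36 -> [527, 123, 36]
  L2: h(527,123)=(527*31+123)%997=508 h(36,36)=(36*31+36)%997=155 -> [508, 155]
  L3: h(508,155)=(508*31+155)%997=948 -> [948]
  root = 948 != target 779
Candidate C: set leaf[3] = 62 -> leaves = [47, 67, 34, 62, 21, 5]
  L0: [47, 67, 34, 62, 21, 5]
  L1: h(47,67)=(47*31+67)%997=527 h(34,62)=(34*31+62)%997=119 h(21,5)=(21*31+5)%997=656 -> [527, 119, 656]
  L2: h(527,119)=(527*31+119)%997=504 h(656,656)=(656*31+656)%997=55 -> [504, 55]
  L3: h(504,55)=(504*31+55)%997=724 -> [724]
  root = 724 != target 779
Candidate D: set leaf[5] = 34 -> leaves = [47, 67, 34, 66, 21, 34]
  L0: [47, 67, 34, 66, 21, 34]
  L1: h(47,67)=(47*31+67)%997=527 h(34,66)=(34*31+66)%997=123 h(21,34)=(21*31+34)%997=685 -> [527, 123, 685]
  L2: h(527,123)=(527*31+123)%997=508 h(685,685)=(685*31+685)%997=983 -> [508, 983]
  L3: h(508,983)=(508*31+983)%997=779 -> [779]
  root = 779 == target 779  ** MATCH **
Candidate D produces the target root.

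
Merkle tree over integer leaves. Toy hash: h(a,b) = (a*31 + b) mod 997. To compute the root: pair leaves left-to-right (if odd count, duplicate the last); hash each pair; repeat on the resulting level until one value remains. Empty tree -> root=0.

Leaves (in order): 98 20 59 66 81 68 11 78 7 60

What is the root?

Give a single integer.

L0: [98, 20, 59, 66, 81, 68, 11, 78, 7, 60]
L1: h(98,20)=(98*31+20)%997=67 h(59,66)=(59*31+66)%997=898 h(81,68)=(81*31+68)%997=585 h(11,78)=(11*31+78)%997=419 h(7,60)=(7*31+60)%997=277 -> [67, 898, 585, 419, 277]
L2: h(67,898)=(67*31+898)%997=981 h(585,419)=(585*31+419)%997=608 h(277,277)=(277*31+277)%997=888 -> [981, 608, 888]
L3: h(981,608)=(981*31+608)%997=112 h(888,888)=(888*31+888)%997=500 -> [112, 500]
L4: h(112,500)=(112*31+500)%997=981 -> [981]

Answer: 981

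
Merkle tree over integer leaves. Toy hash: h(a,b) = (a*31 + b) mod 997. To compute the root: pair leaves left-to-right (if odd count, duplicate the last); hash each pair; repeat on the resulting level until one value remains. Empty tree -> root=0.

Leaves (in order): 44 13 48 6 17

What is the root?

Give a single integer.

L0: [44, 13, 48, 6, 17]
L1: h(44,13)=(44*31+13)%997=380 h(48,6)=(48*31+6)%997=497 h(17,17)=(17*31+17)%997=544 -> [380, 497, 544]
L2: h(380,497)=(380*31+497)%997=313 h(544,544)=(544*31+544)%997=459 -> [313, 459]
L3: h(313,459)=(313*31+459)%997=192 -> [192]

Answer: 192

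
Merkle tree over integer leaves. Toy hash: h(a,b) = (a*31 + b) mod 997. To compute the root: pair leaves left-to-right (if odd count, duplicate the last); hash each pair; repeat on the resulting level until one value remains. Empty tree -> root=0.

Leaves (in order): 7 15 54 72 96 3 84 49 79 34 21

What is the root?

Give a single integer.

L0: [7, 15, 54, 72, 96, 3, 84, 49, 79, 34, 21]
L1: h(7,15)=(7*31+15)%997=232 h(54,72)=(54*31+72)%997=749 h(96,3)=(96*31+3)%997=985 h(84,49)=(84*31+49)%997=659 h(79,34)=(79*31+34)%997=489 h(21,21)=(21*31+21)%997=672 -> [232, 749, 985, 659, 489, 672]
L2: h(232,749)=(232*31+749)%997=962 h(985,659)=(985*31+659)%997=287 h(489,672)=(489*31+672)%997=876 -> [962, 287, 876]
L3: h(962,287)=(962*31+287)%997=199 h(876,876)=(876*31+876)%997=116 -> [199, 116]
L4: h(199,116)=(199*31+116)%997=303 -> [303]

Answer: 303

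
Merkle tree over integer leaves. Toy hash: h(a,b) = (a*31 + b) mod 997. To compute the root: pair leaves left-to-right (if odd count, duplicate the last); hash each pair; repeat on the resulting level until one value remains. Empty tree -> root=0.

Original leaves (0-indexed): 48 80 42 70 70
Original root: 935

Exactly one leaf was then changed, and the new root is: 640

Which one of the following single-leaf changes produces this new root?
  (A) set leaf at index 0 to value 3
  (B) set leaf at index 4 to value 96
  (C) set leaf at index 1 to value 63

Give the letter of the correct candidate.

Original leaves: [48, 80, 42, 70, 70]
Target new root: 640
Try each candidate change and compute the resulting root:
Candidate A: set leaf[0] = 3 -> leaves = [3, 80, 42, 70, 70]
  L0: [3, 80, 42, 70, 70]
  L1: h(3,80)=(3*31+80)%997=173 h(42,70)=(42*31+70)%997=375 h(70,70)=(70*31+70)%997=246 -> [173, 375, 246]
  L2: h(173,375)=(173*31+375)%997=753 h(246,246)=(246*31+246)%997=893 -> [753, 893]
  L3: h(753,893)=(753*31+893)%997=308 -> [308]
  root = 308 != target 640
Candidate B: set leaf[4] = 96 -> leaves = [48, 80, 42, 70, 96]
  L0: [48, 80, 42, 70, 96]
  L1: h(48,80)=(48*31+80)%997=571 h(42,70)=(42*31+70)%997=375 h(96,96)=(96*31+96)%997=81 -> [571, 375, 81]
  L2: h(571,375)=(571*31+375)%997=130 h(81,81)=(81*31+81)%997=598 -> [130, 598]
  L3: h(130,598)=(130*31+598)%997=640 -> [640]
  root = 640 == target 640  ** MATCH **
Candidate C: set leaf[1] = 63 -> leaves = [48, 63, 42, 70, 70]
  L0: [48, 63, 42, 70, 70]
  L1: h(48,63)=(48*31+63)%997=554 h(42,70)=(42*31+70)%997=375 h(70,70)=(70*31+70)%997=246 -> [554, 375, 246]
  L2: h(554,375)=(554*31+375)%997=600 h(246,246)=(246*31+246)%997=893 -> [600, 893]
  L3: h(600,893)=(600*31+893)%997=550 -> [550]
  root = 550 != target 640
Candidate B produces the target root.

Answer: B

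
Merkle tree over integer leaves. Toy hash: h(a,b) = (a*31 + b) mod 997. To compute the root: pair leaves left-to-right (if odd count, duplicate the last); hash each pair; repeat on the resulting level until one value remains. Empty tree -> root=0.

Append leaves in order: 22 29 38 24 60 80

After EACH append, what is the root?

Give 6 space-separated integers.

Answer: 22 711 326 312 325 965

Derivation:
After append 22 (leaves=[22]):
  L0: [22]
  root=22
After append 29 (leaves=[22, 29]):
  L0: [22, 29]
  L1: h(22,29)=(22*31+29)%997=711 -> [711]
  root=711
After append 38 (leaves=[22, 29, 38]):
  L0: [22, 29, 38]
  L1: h(22,29)=(22*31+29)%997=711 h(38,38)=(38*31+38)%997=219 -> [711, 219]
  L2: h(711,219)=(711*31+219)%997=326 -> [326]
  root=326
After append 24 (leaves=[22, 29, 38, 24]):
  L0: [22, 29, 38, 24]
  L1: h(22,29)=(22*31+29)%997=711 h(38,24)=(38*31+24)%997=205 -> [711, 205]
  L2: h(711,205)=(711*31+205)%997=312 -> [312]
  root=312
After append 60 (leaves=[22, 29, 38, 24, 60]):
  L0: [22, 29, 38, 24, 60]
  L1: h(22,29)=(22*31+29)%997=711 h(38,24)=(38*31+24)%997=205 h(60,60)=(60*31+60)%997=923 -> [711, 205, 923]
  L2: h(711,205)=(711*31+205)%997=312 h(923,923)=(923*31+923)%997=623 -> [312, 623]
  L3: h(312,623)=(312*31+623)%997=325 -> [325]
  root=325
After append 80 (leaves=[22, 29, 38, 24, 60, 80]):
  L0: [22, 29, 38, 24, 60, 80]
  L1: h(22,29)=(22*31+29)%997=711 h(38,24)=(38*31+24)%997=205 h(60,80)=(60*31+80)%997=943 -> [711, 205, 943]
  L2: h(711,205)=(711*31+205)%997=312 h(943,943)=(943*31+943)%997=266 -> [312, 266]
  L3: h(312,266)=(312*31+266)%997=965 -> [965]
  root=965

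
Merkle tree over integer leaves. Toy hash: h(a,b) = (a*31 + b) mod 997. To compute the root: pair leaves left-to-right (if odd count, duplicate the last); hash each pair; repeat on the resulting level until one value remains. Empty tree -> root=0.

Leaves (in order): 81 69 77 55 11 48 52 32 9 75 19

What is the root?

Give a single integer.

L0: [81, 69, 77, 55, 11, 48, 52, 32, 9, 75, 19]
L1: h(81,69)=(81*31+69)%997=586 h(77,55)=(77*31+55)%997=448 h(11,48)=(11*31+48)%997=389 h(52,32)=(52*31+32)%997=647 h(9,75)=(9*31+75)%997=354 h(19,19)=(19*31+19)%997=608 -> [586, 448, 389, 647, 354, 608]
L2: h(586,448)=(586*31+448)%997=668 h(389,647)=(389*31+647)%997=742 h(354,608)=(354*31+608)%997=615 -> [668, 742, 615]
L3: h(668,742)=(668*31+742)%997=513 h(615,615)=(615*31+615)%997=737 -> [513, 737]
L4: h(513,737)=(513*31+737)%997=688 -> [688]

Answer: 688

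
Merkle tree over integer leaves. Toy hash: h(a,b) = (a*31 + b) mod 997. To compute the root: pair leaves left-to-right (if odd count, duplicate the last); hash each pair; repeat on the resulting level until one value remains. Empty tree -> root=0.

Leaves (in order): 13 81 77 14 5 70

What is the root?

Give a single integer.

L0: [13, 81, 77, 14, 5, 70]
L1: h(13,81)=(13*31+81)%997=484 h(77,14)=(77*31+14)%997=407 h(5,70)=(5*31+70)%997=225 -> [484, 407, 225]
L2: h(484,407)=(484*31+407)%997=456 h(225,225)=(225*31+225)%997=221 -> [456, 221]
L3: h(456,221)=(456*31+221)%997=399 -> [399]

Answer: 399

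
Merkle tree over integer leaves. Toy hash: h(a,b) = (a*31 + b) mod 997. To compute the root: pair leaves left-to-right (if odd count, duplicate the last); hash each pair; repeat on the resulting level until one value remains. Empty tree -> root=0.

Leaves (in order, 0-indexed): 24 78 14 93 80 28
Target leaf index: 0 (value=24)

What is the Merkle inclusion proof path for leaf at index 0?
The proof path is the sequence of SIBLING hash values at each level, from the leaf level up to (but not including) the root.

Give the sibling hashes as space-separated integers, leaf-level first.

L0 (leaves): [24, 78, 14, 93, 80, 28], target index=0
L1: h(24,78)=(24*31+78)%997=822 [pair 0] h(14,93)=(14*31+93)%997=527 [pair 1] h(80,28)=(80*31+28)%997=514 [pair 2] -> [822, 527, 514]
  Sibling for proof at L0: 78
L2: h(822,527)=(822*31+527)%997=87 [pair 0] h(514,514)=(514*31+514)%997=496 [pair 1] -> [87, 496]
  Sibling for proof at L1: 527
L3: h(87,496)=(87*31+496)%997=202 [pair 0] -> [202]
  Sibling for proof at L2: 496
Root: 202
Proof path (sibling hashes from leaf to root): [78, 527, 496]

Answer: 78 527 496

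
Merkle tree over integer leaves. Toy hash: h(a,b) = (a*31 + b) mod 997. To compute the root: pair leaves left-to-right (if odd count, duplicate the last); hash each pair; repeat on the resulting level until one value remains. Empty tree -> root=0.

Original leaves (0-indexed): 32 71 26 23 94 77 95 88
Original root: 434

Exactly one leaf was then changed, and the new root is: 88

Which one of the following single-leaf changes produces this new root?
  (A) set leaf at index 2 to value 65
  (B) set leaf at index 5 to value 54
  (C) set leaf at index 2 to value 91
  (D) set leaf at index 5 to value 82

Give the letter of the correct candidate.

Original leaves: [32, 71, 26, 23, 94, 77, 95, 88]
Target new root: 88
Try each candidate change and compute the resulting root:
Candidate A: set leaf[2] = 65 -> leaves = [32, 71, 65, 23, 94, 77, 95, 88]
  L0: [32, 71, 65, 23, 94, 77, 95, 88]
  L1: h(32,71)=(32*31+71)%997=66 h(65,23)=(65*31+23)%997=44 h(94,77)=(94*31+77)%997=0 h(95,88)=(95*31+88)%997=42 -> [66, 44, 0, 42]
  L2: h(66,44)=(66*31+44)%997=96 h(0,42)=(0*31+42)%997=42 -> [96, 42]
  L3: h(96,42)=(96*31+42)%997=27 -> [27]
  root = 27 != target 88
Candidate B: set leaf[5] = 54 -> leaves = [32, 71, 26, 23, 94, 54, 95, 88]
  L0: [32, 71, 26, 23, 94, 54, 95, 88]
  L1: h(32,71)=(32*31+71)%997=66 h(26,23)=(26*31+23)%997=829 h(94,54)=(94*31+54)%997=974 h(95,88)=(95*31+88)%997=42 -> [66, 829, 974, 42]
  L2: h(66,829)=(66*31+829)%997=881 h(974,42)=(974*31+42)%997=326 -> [881, 326]
  L3: h(881,326)=(881*31+326)%997=718 -> [718]
  root = 718 != target 88
Candidate C: set leaf[2] = 91 -> leaves = [32, 71, 91, 23, 94, 77, 95, 88]
  L0: [32, 71, 91, 23, 94, 77, 95, 88]
  L1: h(32,71)=(32*31+71)%997=66 h(91,23)=(91*31+23)%997=850 h(94,77)=(94*31+77)%997=0 h(95,88)=(95*31+88)%997=42 -> [66, 850, 0, 42]
  L2: h(66,850)=(66*31+850)%997=902 h(0,42)=(0*31+42)%997=42 -> [902, 42]
  L3: h(902,42)=(902*31+42)%997=88 -> [88]
  root = 88 == target 88  ** MATCH **
Candidate D: set leaf[5] = 82 -> leaves = [32, 71, 26, 23, 94, 82, 95, 88]
  L0: [32, 71, 26, 23, 94, 82, 95, 88]
  L1: h(32,71)=(32*31+71)%997=66 h(26,23)=(26*31+23)%997=829 h(94,82)=(94*31+82)%997=5 h(95,88)=(95*31+88)%997=42 -> [66, 829, 5, 42]
  L2: h(66,829)=(66*31+829)%997=881 h(5,42)=(5*31+42)%997=197 -> [881, 197]
  L3: h(881,197)=(881*31+197)%997=589 -> [589]
  root = 589 != target 88
Candidate C produces the target root.

Answer: C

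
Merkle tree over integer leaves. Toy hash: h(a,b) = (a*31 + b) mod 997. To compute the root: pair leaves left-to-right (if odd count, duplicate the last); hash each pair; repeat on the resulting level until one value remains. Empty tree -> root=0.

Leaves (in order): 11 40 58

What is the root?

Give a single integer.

Answer: 706

Derivation:
L0: [11, 40, 58]
L1: h(11,40)=(11*31+40)%997=381 h(58,58)=(58*31+58)%997=859 -> [381, 859]
L2: h(381,859)=(381*31+859)%997=706 -> [706]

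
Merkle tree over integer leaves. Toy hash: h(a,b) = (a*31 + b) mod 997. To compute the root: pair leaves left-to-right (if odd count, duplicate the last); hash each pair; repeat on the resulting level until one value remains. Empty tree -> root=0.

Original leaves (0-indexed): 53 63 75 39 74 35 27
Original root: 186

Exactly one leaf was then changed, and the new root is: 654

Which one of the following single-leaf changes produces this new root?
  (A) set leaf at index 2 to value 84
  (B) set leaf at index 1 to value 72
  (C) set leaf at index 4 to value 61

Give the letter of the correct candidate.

Answer: C

Derivation:
Original leaves: [53, 63, 75, 39, 74, 35, 27]
Target new root: 654
Try each candidate change and compute the resulting root:
Candidate A: set leaf[2] = 84 -> leaves = [53, 63, 84, 39, 74, 35, 27]
  L0: [53, 63, 84, 39, 74, 35, 27]
  L1: h(53,63)=(53*31+63)%997=709 h(84,39)=(84*31+39)%997=649 h(74,35)=(74*31+35)%997=335 h(27,27)=(27*31+27)%997=864 -> [709, 649, 335, 864]
  L2: h(709,649)=(709*31+649)%997=694 h(335,864)=(335*31+864)%997=282 -> [694, 282]
  L3: h(694,282)=(694*31+282)%997=859 -> [859]
  root = 859 != target 654
Candidate B: set leaf[1] = 72 -> leaves = [53, 72, 75, 39, 74, 35, 27]
  L0: [53, 72, 75, 39, 74, 35, 27]
  L1: h(53,72)=(53*31+72)%997=718 h(75,39)=(75*31+39)%997=370 h(74,35)=(74*31+35)%997=335 h(27,27)=(27*31+27)%997=864 -> [718, 370, 335, 864]
  L2: h(718,370)=(718*31+370)%997=694 h(335,864)=(335*31+864)%997=282 -> [694, 282]
  L3: h(694,282)=(694*31+282)%997=859 -> [859]
  root = 859 != target 654
Candidate C: set leaf[4] = 61 -> leaves = [53, 63, 75, 39, 61, 35, 27]
  L0: [53, 63, 75, 39, 61, 35, 27]
  L1: h(53,63)=(53*31+63)%997=709 h(75,39)=(75*31+39)%997=370 h(61,35)=(61*31+35)%997=929 h(27,27)=(27*31+27)%997=864 -> [709, 370, 929, 864]
  L2: h(709,370)=(709*31+370)%997=415 h(929,864)=(929*31+864)%997=750 -> [415, 750]
  L3: h(415,750)=(415*31+750)%997=654 -> [654]
  root = 654 == target 654  ** MATCH **
Candidate C produces the target root.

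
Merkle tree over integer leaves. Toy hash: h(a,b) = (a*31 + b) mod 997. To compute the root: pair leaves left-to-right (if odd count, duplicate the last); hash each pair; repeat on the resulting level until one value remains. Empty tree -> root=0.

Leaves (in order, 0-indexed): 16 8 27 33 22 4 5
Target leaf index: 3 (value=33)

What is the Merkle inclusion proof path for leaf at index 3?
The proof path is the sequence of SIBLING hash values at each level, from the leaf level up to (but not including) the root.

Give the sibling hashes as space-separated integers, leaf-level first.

Answer: 27 504 489

Derivation:
L0 (leaves): [16, 8, 27, 33, 22, 4, 5], target index=3
L1: h(16,8)=(16*31+8)%997=504 [pair 0] h(27,33)=(27*31+33)%997=870 [pair 1] h(22,4)=(22*31+4)%997=686 [pair 2] h(5,5)=(5*31+5)%997=160 [pair 3] -> [504, 870, 686, 160]
  Sibling for proof at L0: 27
L2: h(504,870)=(504*31+870)%997=542 [pair 0] h(686,160)=(686*31+160)%997=489 [pair 1] -> [542, 489]
  Sibling for proof at L1: 504
L3: h(542,489)=(542*31+489)%997=342 [pair 0] -> [342]
  Sibling for proof at L2: 489
Root: 342
Proof path (sibling hashes from leaf to root): [27, 504, 489]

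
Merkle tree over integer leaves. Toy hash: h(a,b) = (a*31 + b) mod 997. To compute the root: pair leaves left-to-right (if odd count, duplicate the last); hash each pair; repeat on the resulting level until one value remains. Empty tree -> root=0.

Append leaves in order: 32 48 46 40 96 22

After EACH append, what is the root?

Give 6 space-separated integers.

After append 32 (leaves=[32]):
  L0: [32]
  root=32
After append 48 (leaves=[32, 48]):
  L0: [32, 48]
  L1: h(32,48)=(32*31+48)%997=43 -> [43]
  root=43
After append 46 (leaves=[32, 48, 46]):
  L0: [32, 48, 46]
  L1: h(32,48)=(32*31+48)%997=43 h(46,46)=(46*31+46)%997=475 -> [43, 475]
  L2: h(43,475)=(43*31+475)%997=811 -> [811]
  root=811
After append 40 (leaves=[32, 48, 46, 40]):
  L0: [32, 48, 46, 40]
  L1: h(32,48)=(32*31+48)%997=43 h(46,40)=(46*31+40)%997=469 -> [43, 469]
  L2: h(43,469)=(43*31+469)%997=805 -> [805]
  root=805
After append 96 (leaves=[32, 48, 46, 40, 96]):
  L0: [32, 48, 46, 40, 96]
  L1: h(32,48)=(32*31+48)%997=43 h(46,40)=(46*31+40)%997=469 h(96,96)=(96*31+96)%997=81 -> [43, 469, 81]
  L2: h(43,469)=(43*31+469)%997=805 h(81,81)=(81*31+81)%997=598 -> [805, 598]
  L3: h(805,598)=(805*31+598)%997=628 -> [628]
  root=628
After append 22 (leaves=[32, 48, 46, 40, 96, 22]):
  L0: [32, 48, 46, 40, 96, 22]
  L1: h(32,48)=(32*31+48)%997=43 h(46,40)=(46*31+40)%997=469 h(96,22)=(96*31+22)%997=7 -> [43, 469, 7]
  L2: h(43,469)=(43*31+469)%997=805 h(7,7)=(7*31+7)%997=224 -> [805, 224]
  L3: h(805,224)=(805*31+224)%997=254 -> [254]
  root=254

Answer: 32 43 811 805 628 254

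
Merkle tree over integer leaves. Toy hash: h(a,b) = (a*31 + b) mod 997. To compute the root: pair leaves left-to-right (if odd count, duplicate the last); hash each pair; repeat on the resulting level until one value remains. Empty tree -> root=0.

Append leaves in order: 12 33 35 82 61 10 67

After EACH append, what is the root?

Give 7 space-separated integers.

After append 12 (leaves=[12]):
  L0: [12]
  root=12
After append 33 (leaves=[12, 33]):
  L0: [12, 33]
  L1: h(12,33)=(12*31+33)%997=405 -> [405]
  root=405
After append 35 (leaves=[12, 33, 35]):
  L0: [12, 33, 35]
  L1: h(12,33)=(12*31+33)%997=405 h(35,35)=(35*31+35)%997=123 -> [405, 123]
  L2: h(405,123)=(405*31+123)%997=714 -> [714]
  root=714
After append 82 (leaves=[12, 33, 35, 82]):
  L0: [12, 33, 35, 82]
  L1: h(12,33)=(12*31+33)%997=405 h(35,82)=(35*31+82)%997=170 -> [405, 170]
  L2: h(405,170)=(405*31+170)%997=761 -> [761]
  root=761
After append 61 (leaves=[12, 33, 35, 82, 61]):
  L0: [12, 33, 35, 82, 61]
  L1: h(12,33)=(12*31+33)%997=405 h(35,82)=(35*31+82)%997=170 h(61,61)=(61*31+61)%997=955 -> [405, 170, 955]
  L2: h(405,170)=(405*31+170)%997=761 h(955,955)=(955*31+955)%997=650 -> [761, 650]
  L3: h(761,650)=(761*31+650)%997=313 -> [313]
  root=313
After append 10 (leaves=[12, 33, 35, 82, 61, 10]):
  L0: [12, 33, 35, 82, 61, 10]
  L1: h(12,33)=(12*31+33)%997=405 h(35,82)=(35*31+82)%997=170 h(61,10)=(61*31+10)%997=904 -> [405, 170, 904]
  L2: h(405,170)=(405*31+170)%997=761 h(904,904)=(904*31+904)%997=15 -> [761, 15]
  L3: h(761,15)=(761*31+15)%997=675 -> [675]
  root=675
After append 67 (leaves=[12, 33, 35, 82, 61, 10, 67]):
  L0: [12, 33, 35, 82, 61, 10, 67]
  L1: h(12,33)=(12*31+33)%997=405 h(35,82)=(35*31+82)%997=170 h(61,10)=(61*31+10)%997=904 h(67,67)=(67*31+67)%997=150 -> [405, 170, 904, 150]
  L2: h(405,170)=(405*31+170)%997=761 h(904,150)=(904*31+150)%997=258 -> [761, 258]
  L3: h(761,258)=(761*31+258)%997=918 -> [918]
  root=918

Answer: 12 405 714 761 313 675 918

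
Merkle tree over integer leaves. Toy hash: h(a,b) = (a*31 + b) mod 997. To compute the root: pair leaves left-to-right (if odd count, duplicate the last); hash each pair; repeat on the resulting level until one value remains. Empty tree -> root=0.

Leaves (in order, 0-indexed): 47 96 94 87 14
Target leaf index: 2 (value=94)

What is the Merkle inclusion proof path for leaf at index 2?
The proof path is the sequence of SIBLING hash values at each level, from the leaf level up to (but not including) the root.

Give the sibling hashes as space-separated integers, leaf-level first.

L0 (leaves): [47, 96, 94, 87, 14], target index=2
L1: h(47,96)=(47*31+96)%997=556 [pair 0] h(94,87)=(94*31+87)%997=10 [pair 1] h(14,14)=(14*31+14)%997=448 [pair 2] -> [556, 10, 448]
  Sibling for proof at L0: 87
L2: h(556,10)=(556*31+10)%997=297 [pair 0] h(448,448)=(448*31+448)%997=378 [pair 1] -> [297, 378]
  Sibling for proof at L1: 556
L3: h(297,378)=(297*31+378)%997=612 [pair 0] -> [612]
  Sibling for proof at L2: 378
Root: 612
Proof path (sibling hashes from leaf to root): [87, 556, 378]

Answer: 87 556 378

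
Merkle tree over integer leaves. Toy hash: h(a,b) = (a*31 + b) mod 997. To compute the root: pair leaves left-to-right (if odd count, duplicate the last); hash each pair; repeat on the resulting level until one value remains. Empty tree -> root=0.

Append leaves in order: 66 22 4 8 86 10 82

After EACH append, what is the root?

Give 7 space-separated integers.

After append 66 (leaves=[66]):
  L0: [66]
  root=66
After append 22 (leaves=[66, 22]):
  L0: [66, 22]
  L1: h(66,22)=(66*31+22)%997=74 -> [74]
  root=74
After append 4 (leaves=[66, 22, 4]):
  L0: [66, 22, 4]
  L1: h(66,22)=(66*31+22)%997=74 h(4,4)=(4*31+4)%997=128 -> [74, 128]
  L2: h(74,128)=(74*31+128)%997=428 -> [428]
  root=428
After append 8 (leaves=[66, 22, 4, 8]):
  L0: [66, 22, 4, 8]
  L1: h(66,22)=(66*31+22)%997=74 h(4,8)=(4*31+8)%997=132 -> [74, 132]
  L2: h(74,132)=(74*31+132)%997=432 -> [432]
  root=432
After append 86 (leaves=[66, 22, 4, 8, 86]):
  L0: [66, 22, 4, 8, 86]
  L1: h(66,22)=(66*31+22)%997=74 h(4,8)=(4*31+8)%997=132 h(86,86)=(86*31+86)%997=758 -> [74, 132, 758]
  L2: h(74,132)=(74*31+132)%997=432 h(758,758)=(758*31+758)%997=328 -> [432, 328]
  L3: h(432,328)=(432*31+328)%997=759 -> [759]
  root=759
After append 10 (leaves=[66, 22, 4, 8, 86, 10]):
  L0: [66, 22, 4, 8, 86, 10]
  L1: h(66,22)=(66*31+22)%997=74 h(4,8)=(4*31+8)%997=132 h(86,10)=(86*31+10)%997=682 -> [74, 132, 682]
  L2: h(74,132)=(74*31+132)%997=432 h(682,682)=(682*31+682)%997=887 -> [432, 887]
  L3: h(432,887)=(432*31+887)%997=321 -> [321]
  root=321
After append 82 (leaves=[66, 22, 4, 8, 86, 10, 82]):
  L0: [66, 22, 4, 8, 86, 10, 82]
  L1: h(66,22)=(66*31+22)%997=74 h(4,8)=(4*31+8)%997=132 h(86,10)=(86*31+10)%997=682 h(82,82)=(82*31+82)%997=630 -> [74, 132, 682, 630]
  L2: h(74,132)=(74*31+132)%997=432 h(682,630)=(682*31+630)%997=835 -> [432, 835]
  L3: h(432,835)=(432*31+835)%997=269 -> [269]
  root=269

Answer: 66 74 428 432 759 321 269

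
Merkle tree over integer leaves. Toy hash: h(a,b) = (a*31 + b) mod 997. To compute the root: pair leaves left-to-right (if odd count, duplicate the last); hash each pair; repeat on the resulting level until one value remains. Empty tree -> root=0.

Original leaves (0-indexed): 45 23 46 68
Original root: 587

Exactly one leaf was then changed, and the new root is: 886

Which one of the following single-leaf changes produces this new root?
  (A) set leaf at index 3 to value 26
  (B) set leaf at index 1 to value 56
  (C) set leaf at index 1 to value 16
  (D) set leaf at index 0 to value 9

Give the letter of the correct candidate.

Answer: D

Derivation:
Original leaves: [45, 23, 46, 68]
Target new root: 886
Try each candidate change and compute the resulting root:
Candidate A: set leaf[3] = 26 -> leaves = [45, 23, 46, 26]
  L0: [45, 23, 46, 26]
  L1: h(45,23)=(45*31+23)%997=421 h(46,26)=(46*31+26)%997=455 -> [421, 455]
  L2: h(421,455)=(421*31+455)%997=545 -> [545]
  root = 545 != target 886
Candidate B: set leaf[1] = 56 -> leaves = [45, 56, 46, 68]
  L0: [45, 56, 46, 68]
  L1: h(45,56)=(45*31+56)%997=454 h(46,68)=(46*31+68)%997=497 -> [454, 497]
  L2: h(454,497)=(454*31+497)%997=613 -> [613]
  root = 613 != target 886
Candidate C: set leaf[1] = 16 -> leaves = [45, 16, 46, 68]
  L0: [45, 16, 46, 68]
  L1: h(45,16)=(45*31+16)%997=414 h(46,68)=(46*31+68)%997=497 -> [414, 497]
  L2: h(414,497)=(414*31+497)%997=370 -> [370]
  root = 370 != target 886
Candidate D: set leaf[0] = 9 -> leaves = [9, 23, 46, 68]
  L0: [9, 23, 46, 68]
  L1: h(9,23)=(9*31+23)%997=302 h(46,68)=(46*31+68)%997=497 -> [302, 497]
  L2: h(302,497)=(302*31+497)%997=886 -> [886]
  root = 886 == target 886  ** MATCH **
Candidate D produces the target root.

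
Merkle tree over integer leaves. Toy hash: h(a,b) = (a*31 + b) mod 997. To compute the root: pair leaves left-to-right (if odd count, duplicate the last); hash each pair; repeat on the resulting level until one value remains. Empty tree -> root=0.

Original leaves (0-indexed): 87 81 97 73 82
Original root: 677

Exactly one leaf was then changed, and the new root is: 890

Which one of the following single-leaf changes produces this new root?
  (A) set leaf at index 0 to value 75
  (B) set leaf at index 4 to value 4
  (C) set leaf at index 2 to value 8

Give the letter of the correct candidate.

Answer: C

Derivation:
Original leaves: [87, 81, 97, 73, 82]
Target new root: 890
Try each candidate change and compute the resulting root:
Candidate A: set leaf[0] = 75 -> leaves = [75, 81, 97, 73, 82]
  L0: [75, 81, 97, 73, 82]
  L1: h(75,81)=(75*31+81)%997=412 h(97,73)=(97*31+73)%997=89 h(82,82)=(82*31+82)%997=630 -> [412, 89, 630]
  L2: h(412,89)=(412*31+89)%997=897 h(630,630)=(630*31+630)%997=220 -> [897, 220]
  L3: h(897,220)=(897*31+220)%997=111 -> [111]
  root = 111 != target 890
Candidate B: set leaf[4] = 4 -> leaves = [87, 81, 97, 73, 4]
  L0: [87, 81, 97, 73, 4]
  L1: h(87,81)=(87*31+81)%997=784 h(97,73)=(97*31+73)%997=89 h(4,4)=(4*31+4)%997=128 -> [784, 89, 128]
  L2: h(784,89)=(784*31+89)%997=465 h(128,128)=(128*31+128)%997=108 -> [465, 108]
  L3: h(465,108)=(465*31+108)%997=565 -> [565]
  root = 565 != target 890
Candidate C: set leaf[2] = 8 -> leaves = [87, 81, 8, 73, 82]
  L0: [87, 81, 8, 73, 82]
  L1: h(87,81)=(87*31+81)%997=784 h(8,73)=(8*31+73)%997=321 h(82,82)=(82*31+82)%997=630 -> [784, 321, 630]
  L2: h(784,321)=(784*31+321)%997=697 h(630,630)=(630*31+630)%997=220 -> [697, 220]
  L3: h(697,220)=(697*31+220)%997=890 -> [890]
  root = 890 == target 890  ** MATCH **
Candidate C produces the target root.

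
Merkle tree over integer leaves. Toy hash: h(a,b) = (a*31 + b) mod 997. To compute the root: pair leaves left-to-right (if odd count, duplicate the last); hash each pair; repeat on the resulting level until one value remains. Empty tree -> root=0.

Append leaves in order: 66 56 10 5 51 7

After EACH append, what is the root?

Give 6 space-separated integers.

Answer: 66 108 677 672 275 861

Derivation:
After append 66 (leaves=[66]):
  L0: [66]
  root=66
After append 56 (leaves=[66, 56]):
  L0: [66, 56]
  L1: h(66,56)=(66*31+56)%997=108 -> [108]
  root=108
After append 10 (leaves=[66, 56, 10]):
  L0: [66, 56, 10]
  L1: h(66,56)=(66*31+56)%997=108 h(10,10)=(10*31+10)%997=320 -> [108, 320]
  L2: h(108,320)=(108*31+320)%997=677 -> [677]
  root=677
After append 5 (leaves=[66, 56, 10, 5]):
  L0: [66, 56, 10, 5]
  L1: h(66,56)=(66*31+56)%997=108 h(10,5)=(10*31+5)%997=315 -> [108, 315]
  L2: h(108,315)=(108*31+315)%997=672 -> [672]
  root=672
After append 51 (leaves=[66, 56, 10, 5, 51]):
  L0: [66, 56, 10, 5, 51]
  L1: h(66,56)=(66*31+56)%997=108 h(10,5)=(10*31+5)%997=315 h(51,51)=(51*31+51)%997=635 -> [108, 315, 635]
  L2: h(108,315)=(108*31+315)%997=672 h(635,635)=(635*31+635)%997=380 -> [672, 380]
  L3: h(672,380)=(672*31+380)%997=275 -> [275]
  root=275
After append 7 (leaves=[66, 56, 10, 5, 51, 7]):
  L0: [66, 56, 10, 5, 51, 7]
  L1: h(66,56)=(66*31+56)%997=108 h(10,5)=(10*31+5)%997=315 h(51,7)=(51*31+7)%997=591 -> [108, 315, 591]
  L2: h(108,315)=(108*31+315)%997=672 h(591,591)=(591*31+591)%997=966 -> [672, 966]
  L3: h(672,966)=(672*31+966)%997=861 -> [861]
  root=861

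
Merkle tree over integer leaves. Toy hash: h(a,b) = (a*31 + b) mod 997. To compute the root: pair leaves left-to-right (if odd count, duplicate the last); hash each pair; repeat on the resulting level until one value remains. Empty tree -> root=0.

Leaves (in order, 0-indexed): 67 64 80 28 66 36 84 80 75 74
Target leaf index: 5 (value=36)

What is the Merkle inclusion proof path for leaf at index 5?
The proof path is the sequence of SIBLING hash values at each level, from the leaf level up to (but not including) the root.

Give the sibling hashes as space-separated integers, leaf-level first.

L0 (leaves): [67, 64, 80, 28, 66, 36, 84, 80, 75, 74], target index=5
L1: h(67,64)=(67*31+64)%997=147 [pair 0] h(80,28)=(80*31+28)%997=514 [pair 1] h(66,36)=(66*31+36)%997=88 [pair 2] h(84,80)=(84*31+80)%997=690 [pair 3] h(75,74)=(75*31+74)%997=405 [pair 4] -> [147, 514, 88, 690, 405]
  Sibling for proof at L0: 66
L2: h(147,514)=(147*31+514)%997=86 [pair 0] h(88,690)=(88*31+690)%997=427 [pair 1] h(405,405)=(405*31+405)%997=996 [pair 2] -> [86, 427, 996]
  Sibling for proof at L1: 690
L3: h(86,427)=(86*31+427)%997=102 [pair 0] h(996,996)=(996*31+996)%997=965 [pair 1] -> [102, 965]
  Sibling for proof at L2: 86
L4: h(102,965)=(102*31+965)%997=139 [pair 0] -> [139]
  Sibling for proof at L3: 965
Root: 139
Proof path (sibling hashes from leaf to root): [66, 690, 86, 965]

Answer: 66 690 86 965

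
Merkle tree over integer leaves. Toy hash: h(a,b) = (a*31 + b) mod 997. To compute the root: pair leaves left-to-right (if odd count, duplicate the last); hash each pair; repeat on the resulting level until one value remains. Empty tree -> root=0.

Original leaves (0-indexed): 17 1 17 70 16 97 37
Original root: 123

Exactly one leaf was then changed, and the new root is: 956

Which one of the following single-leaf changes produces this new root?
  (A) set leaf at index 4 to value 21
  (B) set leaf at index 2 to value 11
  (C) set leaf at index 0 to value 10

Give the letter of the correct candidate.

Original leaves: [17, 1, 17, 70, 16, 97, 37]
Target new root: 956
Try each candidate change and compute the resulting root:
Candidate A: set leaf[4] = 21 -> leaves = [17, 1, 17, 70, 21, 97, 37]
  L0: [17, 1, 17, 70, 21, 97, 37]
  L1: h(17,1)=(17*31+1)%997=528 h(17,70)=(17*31+70)%997=597 h(21,97)=(21*31+97)%997=748 h(37,37)=(37*31+37)%997=187 -> [528, 597, 748, 187]
  L2: h(528,597)=(528*31+597)%997=16 h(748,187)=(748*31+187)%997=444 -> [16, 444]
  L3: h(16,444)=(16*31+444)%997=940 -> [940]
  root = 940 != target 956
Candidate B: set leaf[2] = 11 -> leaves = [17, 1, 11, 70, 16, 97, 37]
  L0: [17, 1, 11, 70, 16, 97, 37]
  L1: h(17,1)=(17*31+1)%997=528 h(11,70)=(11*31+70)%997=411 h(16,97)=(16*31+97)%997=593 h(37,37)=(37*31+37)%997=187 -> [528, 411, 593, 187]
  L2: h(528,411)=(528*31+411)%997=827 h(593,187)=(593*31+187)%997=624 -> [827, 624]
  L3: h(827,624)=(827*31+624)%997=339 -> [339]
  root = 339 != target 956
Candidate C: set leaf[0] = 10 -> leaves = [10, 1, 17, 70, 16, 97, 37]
  L0: [10, 1, 17, 70, 16, 97, 37]
  L1: h(10,1)=(10*31+1)%997=311 h(17,70)=(17*31+70)%997=597 h(16,97)=(16*31+97)%997=593 h(37,37)=(37*31+37)%997=187 -> [311, 597, 593, 187]
  L2: h(311,597)=(311*31+597)%997=268 h(593,187)=(593*31+187)%997=624 -> [268, 624]
  L3: h(268,624)=(268*31+624)%997=956 -> [956]
  root = 956 == target 956  ** MATCH **
Candidate C produces the target root.

Answer: C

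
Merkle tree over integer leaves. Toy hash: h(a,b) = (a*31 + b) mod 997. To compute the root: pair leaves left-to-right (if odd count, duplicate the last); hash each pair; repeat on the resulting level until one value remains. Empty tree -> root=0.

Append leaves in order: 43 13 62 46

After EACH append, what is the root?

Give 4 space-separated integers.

Answer: 43 349 839 823

Derivation:
After append 43 (leaves=[43]):
  L0: [43]
  root=43
After append 13 (leaves=[43, 13]):
  L0: [43, 13]
  L1: h(43,13)=(43*31+13)%997=349 -> [349]
  root=349
After append 62 (leaves=[43, 13, 62]):
  L0: [43, 13, 62]
  L1: h(43,13)=(43*31+13)%997=349 h(62,62)=(62*31+62)%997=987 -> [349, 987]
  L2: h(349,987)=(349*31+987)%997=839 -> [839]
  root=839
After append 46 (leaves=[43, 13, 62, 46]):
  L0: [43, 13, 62, 46]
  L1: h(43,13)=(43*31+13)%997=349 h(62,46)=(62*31+46)%997=971 -> [349, 971]
  L2: h(349,971)=(349*31+971)%997=823 -> [823]
  root=823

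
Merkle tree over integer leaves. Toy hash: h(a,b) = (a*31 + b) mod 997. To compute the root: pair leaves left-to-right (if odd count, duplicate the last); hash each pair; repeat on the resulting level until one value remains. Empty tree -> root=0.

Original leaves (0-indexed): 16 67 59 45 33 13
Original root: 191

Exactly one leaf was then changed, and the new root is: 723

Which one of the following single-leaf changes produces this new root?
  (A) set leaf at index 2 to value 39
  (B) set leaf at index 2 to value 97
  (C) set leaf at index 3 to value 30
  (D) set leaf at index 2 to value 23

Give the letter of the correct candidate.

Answer: C

Derivation:
Original leaves: [16, 67, 59, 45, 33, 13]
Target new root: 723
Try each candidate change and compute the resulting root:
Candidate A: set leaf[2] = 39 -> leaves = [16, 67, 39, 45, 33, 13]
  L0: [16, 67, 39, 45, 33, 13]
  L1: h(16,67)=(16*31+67)%997=563 h(39,45)=(39*31+45)%997=257 h(33,13)=(33*31+13)%997=39 -> [563, 257, 39]
  L2: h(563,257)=(563*31+257)%997=761 h(39,39)=(39*31+39)%997=251 -> [761, 251]
  L3: h(761,251)=(761*31+251)%997=911 -> [911]
  root = 911 != target 723
Candidate B: set leaf[2] = 97 -> leaves = [16, 67, 97, 45, 33, 13]
  L0: [16, 67, 97, 45, 33, 13]
  L1: h(16,67)=(16*31+67)%997=563 h(97,45)=(97*31+45)%997=61 h(33,13)=(33*31+13)%997=39 -> [563, 61, 39]
  L2: h(563,61)=(563*31+61)%997=565 h(39,39)=(39*31+39)%997=251 -> [565, 251]
  L3: h(565,251)=(565*31+251)%997=817 -> [817]
  root = 817 != target 723
Candidate C: set leaf[3] = 30 -> leaves = [16, 67, 59, 30, 33, 13]
  L0: [16, 67, 59, 30, 33, 13]
  L1: h(16,67)=(16*31+67)%997=563 h(59,30)=(59*31+30)%997=862 h(33,13)=(33*31+13)%997=39 -> [563, 862, 39]
  L2: h(563,862)=(563*31+862)%997=369 h(39,39)=(39*31+39)%997=251 -> [369, 251]
  L3: h(369,251)=(369*31+251)%997=723 -> [723]
  root = 723 == target 723  ** MATCH **
Candidate D: set leaf[2] = 23 -> leaves = [16, 67, 23, 45, 33, 13]
  L0: [16, 67, 23, 45, 33, 13]
  L1: h(16,67)=(16*31+67)%997=563 h(23,45)=(23*31+45)%997=758 h(33,13)=(33*31+13)%997=39 -> [563, 758, 39]
  L2: h(563,758)=(563*31+758)%997=265 h(39,39)=(39*31+39)%997=251 -> [265, 251]
  L3: h(265,251)=(265*31+251)%997=490 -> [490]
  root = 490 != target 723
Candidate C produces the target root.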